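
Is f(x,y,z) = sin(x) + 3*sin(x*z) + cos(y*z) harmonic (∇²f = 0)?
No, ∇²f = -3*x**2*sin(x*z) - y**2*cos(y*z) - 3*z**2*sin(x*z) - z**2*cos(y*z) - sin(x)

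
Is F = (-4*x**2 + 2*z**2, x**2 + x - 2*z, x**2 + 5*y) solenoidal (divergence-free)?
No, ∇·F = -8*x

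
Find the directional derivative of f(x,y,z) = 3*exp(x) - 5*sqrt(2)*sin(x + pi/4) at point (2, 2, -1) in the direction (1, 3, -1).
sqrt(11)*(-5*sqrt(2)*cos(pi/4 + 2) + 3*exp(2))/11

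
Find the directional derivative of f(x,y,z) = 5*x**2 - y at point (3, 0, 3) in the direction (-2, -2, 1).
-58/3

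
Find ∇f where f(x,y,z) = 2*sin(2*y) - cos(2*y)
(0, 2*sin(2*y) + 4*cos(2*y), 0)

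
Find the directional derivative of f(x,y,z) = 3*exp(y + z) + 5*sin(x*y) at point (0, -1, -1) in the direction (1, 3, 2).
5*sqrt(14)*(3 - exp(2))*exp(-2)/14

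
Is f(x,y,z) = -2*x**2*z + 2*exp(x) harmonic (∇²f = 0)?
No, ∇²f = -4*z + 2*exp(x)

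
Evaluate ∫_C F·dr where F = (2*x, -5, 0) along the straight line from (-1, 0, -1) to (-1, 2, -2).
-10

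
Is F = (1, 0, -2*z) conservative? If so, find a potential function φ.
Yes, F is conservative. φ = x - z**2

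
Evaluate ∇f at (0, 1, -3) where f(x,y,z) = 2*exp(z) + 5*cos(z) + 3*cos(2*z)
(0, 0, 6*sin(6) + 2*exp(-3) + 5*sin(3))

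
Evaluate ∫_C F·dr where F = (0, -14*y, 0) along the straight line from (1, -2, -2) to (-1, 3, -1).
-35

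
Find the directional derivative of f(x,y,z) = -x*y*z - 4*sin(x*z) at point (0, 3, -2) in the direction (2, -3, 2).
28*sqrt(17)/17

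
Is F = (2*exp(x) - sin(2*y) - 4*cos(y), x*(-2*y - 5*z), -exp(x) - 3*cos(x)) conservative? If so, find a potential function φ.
No, ∇×F = (5*x, exp(x) - 3*sin(x), -2*y - 5*z - 4*sin(y) + 2*cos(2*y)) ≠ 0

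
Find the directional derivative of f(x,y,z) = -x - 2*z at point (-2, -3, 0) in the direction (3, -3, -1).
-sqrt(19)/19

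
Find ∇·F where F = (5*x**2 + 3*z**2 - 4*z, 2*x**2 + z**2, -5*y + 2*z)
10*x + 2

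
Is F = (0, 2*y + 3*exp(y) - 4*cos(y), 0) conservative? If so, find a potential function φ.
Yes, F is conservative. φ = y**2 + 3*exp(y) - 4*sin(y)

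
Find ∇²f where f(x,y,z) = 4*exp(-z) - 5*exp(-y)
4*exp(-z) - 5*exp(-y)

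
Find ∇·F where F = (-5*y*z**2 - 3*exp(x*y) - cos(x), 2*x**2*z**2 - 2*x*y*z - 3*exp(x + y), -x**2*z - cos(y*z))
-x**2 - 2*x*z - 3*y*exp(x*y) + y*sin(y*z) - 3*exp(x + y) + sin(x)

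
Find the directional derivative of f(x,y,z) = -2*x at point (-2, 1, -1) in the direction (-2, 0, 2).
sqrt(2)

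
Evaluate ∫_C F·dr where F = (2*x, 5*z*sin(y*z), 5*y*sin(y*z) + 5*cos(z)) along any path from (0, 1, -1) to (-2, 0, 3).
-1 + 5*sin(3) + 5*sqrt(2)*sin(pi/4 + 1)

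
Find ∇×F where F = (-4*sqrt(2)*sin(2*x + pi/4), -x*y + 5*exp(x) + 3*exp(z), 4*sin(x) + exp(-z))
(-3*exp(z), -4*cos(x), -y + 5*exp(x))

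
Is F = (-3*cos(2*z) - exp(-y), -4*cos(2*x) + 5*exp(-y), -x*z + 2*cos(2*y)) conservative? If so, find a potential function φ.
No, ∇×F = (-4*sin(2*y), z + 6*sin(2*z), 8*sin(2*x) - exp(-y)) ≠ 0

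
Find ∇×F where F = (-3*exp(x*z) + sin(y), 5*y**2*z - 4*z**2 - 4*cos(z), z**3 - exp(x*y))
(-x*exp(x*y) - 5*y**2 + 8*z - 4*sin(z), -3*x*exp(x*z) + y*exp(x*y), -cos(y))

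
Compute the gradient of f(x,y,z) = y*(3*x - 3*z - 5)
(3*y, 3*x - 3*z - 5, -3*y)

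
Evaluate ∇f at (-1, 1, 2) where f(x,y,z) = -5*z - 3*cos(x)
(-3*sin(1), 0, -5)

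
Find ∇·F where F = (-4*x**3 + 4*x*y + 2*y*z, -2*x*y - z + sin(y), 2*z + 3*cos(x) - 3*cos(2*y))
-12*x**2 - 2*x + 4*y + cos(y) + 2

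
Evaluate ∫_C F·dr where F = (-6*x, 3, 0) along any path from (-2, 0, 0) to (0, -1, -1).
9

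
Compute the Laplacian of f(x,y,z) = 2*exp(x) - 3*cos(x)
2*exp(x) + 3*cos(x)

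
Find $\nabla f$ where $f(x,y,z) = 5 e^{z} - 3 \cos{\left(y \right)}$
(0, 3*sin(y), 5*exp(z))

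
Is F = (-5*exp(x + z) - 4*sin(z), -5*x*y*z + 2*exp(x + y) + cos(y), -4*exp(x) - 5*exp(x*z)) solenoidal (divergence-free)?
No, ∇·F = -5*x*z - 5*x*exp(x*z) + 2*exp(x + y) - 5*exp(x + z) - sin(y)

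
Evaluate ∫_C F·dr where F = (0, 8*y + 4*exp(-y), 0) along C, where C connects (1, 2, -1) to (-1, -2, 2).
-8*sinh(2)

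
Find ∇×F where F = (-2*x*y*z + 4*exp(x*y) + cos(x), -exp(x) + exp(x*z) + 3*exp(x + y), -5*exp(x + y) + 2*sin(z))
(-x*exp(x*z) - 5*exp(x + y), -2*x*y + 5*exp(x + y), 2*x*z - 4*x*exp(x*y) + z*exp(x*z) - exp(x) + 3*exp(x + y))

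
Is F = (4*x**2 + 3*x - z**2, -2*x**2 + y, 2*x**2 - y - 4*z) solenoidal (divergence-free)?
No, ∇·F = 8*x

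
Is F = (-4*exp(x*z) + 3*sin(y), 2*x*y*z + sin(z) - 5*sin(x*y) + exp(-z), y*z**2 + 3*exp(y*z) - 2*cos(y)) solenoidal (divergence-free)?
No, ∇·F = 2*x*z - 5*x*cos(x*y) + 2*y*z + 3*y*exp(y*z) - 4*z*exp(x*z)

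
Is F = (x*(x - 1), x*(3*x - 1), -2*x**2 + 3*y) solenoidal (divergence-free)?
No, ∇·F = 2*x - 1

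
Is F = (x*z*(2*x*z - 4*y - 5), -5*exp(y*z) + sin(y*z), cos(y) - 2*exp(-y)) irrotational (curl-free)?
No, ∇×F = (5*y*exp(y*z) - y*cos(y*z) - sin(y) + 2*exp(-y), x*(4*x*z - 4*y - 5), 4*x*z)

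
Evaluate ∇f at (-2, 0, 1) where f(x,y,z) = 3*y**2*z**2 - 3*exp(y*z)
(0, -3, 0)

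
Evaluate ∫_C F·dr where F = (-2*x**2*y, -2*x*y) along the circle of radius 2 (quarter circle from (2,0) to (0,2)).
-16/3 + 2*pi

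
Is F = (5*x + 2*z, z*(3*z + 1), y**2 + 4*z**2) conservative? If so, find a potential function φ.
No, ∇×F = (2*y - 6*z - 1, 2, 0) ≠ 0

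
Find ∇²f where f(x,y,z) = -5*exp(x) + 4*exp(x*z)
4*x**2*exp(x*z) + 4*z**2*exp(x*z) - 5*exp(x)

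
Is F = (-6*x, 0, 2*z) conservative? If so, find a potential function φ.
Yes, F is conservative. φ = -3*x**2 + z**2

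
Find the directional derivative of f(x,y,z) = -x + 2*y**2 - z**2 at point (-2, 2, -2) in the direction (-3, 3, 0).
9*sqrt(2)/2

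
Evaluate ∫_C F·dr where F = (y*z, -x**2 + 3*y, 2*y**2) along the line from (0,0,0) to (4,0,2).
0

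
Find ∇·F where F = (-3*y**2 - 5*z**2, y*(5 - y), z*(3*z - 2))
-2*y + 6*z + 3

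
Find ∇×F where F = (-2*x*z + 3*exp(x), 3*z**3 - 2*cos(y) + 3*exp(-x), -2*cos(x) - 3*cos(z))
(-9*z**2, -2*x - 2*sin(x), -3*exp(-x))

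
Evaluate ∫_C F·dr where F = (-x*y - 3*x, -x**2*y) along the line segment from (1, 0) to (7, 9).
-2601/2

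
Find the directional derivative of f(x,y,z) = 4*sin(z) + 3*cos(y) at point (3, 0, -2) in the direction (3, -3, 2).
4*sqrt(22)*cos(2)/11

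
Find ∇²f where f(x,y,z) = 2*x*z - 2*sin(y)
2*sin(y)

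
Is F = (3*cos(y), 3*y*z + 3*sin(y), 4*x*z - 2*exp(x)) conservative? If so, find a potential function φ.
No, ∇×F = (-3*y, -4*z + 2*exp(x), 3*sin(y)) ≠ 0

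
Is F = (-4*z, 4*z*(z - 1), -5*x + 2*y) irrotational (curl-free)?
No, ∇×F = (6 - 8*z, 1, 0)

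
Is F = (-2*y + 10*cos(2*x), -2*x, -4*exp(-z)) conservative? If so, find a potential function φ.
Yes, F is conservative. φ = -2*x*y + 5*sin(2*x) + 4*exp(-z)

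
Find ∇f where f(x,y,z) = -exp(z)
(0, 0, -exp(z))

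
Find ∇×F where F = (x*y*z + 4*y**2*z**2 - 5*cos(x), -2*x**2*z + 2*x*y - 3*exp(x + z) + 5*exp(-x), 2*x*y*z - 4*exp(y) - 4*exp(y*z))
(2*x**2 + 2*x*z - 4*z*exp(y*z) - 4*exp(y) + 3*exp(x + z), y*(x + 8*y*z - 2*z), -5*x*z - 8*y*z**2 + 2*y - 3*exp(x + z) - 5*exp(-x))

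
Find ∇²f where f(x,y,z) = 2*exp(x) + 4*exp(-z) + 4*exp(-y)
2*exp(x) + 4*exp(-z) + 4*exp(-y)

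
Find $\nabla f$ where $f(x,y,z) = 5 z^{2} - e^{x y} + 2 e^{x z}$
(-y*exp(x*y) + 2*z*exp(x*z), -x*exp(x*y), 2*x*exp(x*z) + 10*z)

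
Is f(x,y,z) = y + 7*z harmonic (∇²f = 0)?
Yes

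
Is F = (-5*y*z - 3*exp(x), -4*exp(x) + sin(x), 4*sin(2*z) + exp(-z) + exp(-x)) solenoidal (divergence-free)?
No, ∇·F = -3*exp(x) + 8*cos(2*z) - exp(-z)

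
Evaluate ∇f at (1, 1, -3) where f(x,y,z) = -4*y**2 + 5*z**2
(0, -8, -30)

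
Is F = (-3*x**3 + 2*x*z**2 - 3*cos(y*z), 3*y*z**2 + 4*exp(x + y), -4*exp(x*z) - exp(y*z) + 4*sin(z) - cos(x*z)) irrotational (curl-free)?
No, ∇×F = (z*(-6*y - exp(y*z)), 4*x*z + 3*y*sin(y*z) + 4*z*exp(x*z) - z*sin(x*z), -3*z*sin(y*z) + 4*exp(x + y))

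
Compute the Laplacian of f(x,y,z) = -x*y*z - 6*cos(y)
6*cos(y)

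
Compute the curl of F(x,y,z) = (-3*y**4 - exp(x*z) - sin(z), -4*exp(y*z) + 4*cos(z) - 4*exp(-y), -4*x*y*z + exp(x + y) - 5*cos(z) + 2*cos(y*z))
(-4*x*z + 4*y*exp(y*z) - 2*z*sin(y*z) + exp(x + y) + 4*sin(z), -x*exp(x*z) + 4*y*z - exp(x + y) - cos(z), 12*y**3)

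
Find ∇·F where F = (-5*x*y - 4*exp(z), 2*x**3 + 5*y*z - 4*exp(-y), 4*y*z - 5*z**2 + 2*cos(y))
-y - 5*z + 4*exp(-y)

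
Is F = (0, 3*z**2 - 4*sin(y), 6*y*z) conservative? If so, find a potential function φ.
Yes, F is conservative. φ = 3*y*z**2 + 4*cos(y)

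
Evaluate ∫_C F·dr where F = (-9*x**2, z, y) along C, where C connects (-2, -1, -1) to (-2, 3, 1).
2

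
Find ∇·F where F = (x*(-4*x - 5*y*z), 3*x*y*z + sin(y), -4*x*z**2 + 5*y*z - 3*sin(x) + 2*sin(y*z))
-5*x*z - 8*x - 5*y*z + 2*y*cos(y*z) + 5*y + cos(y)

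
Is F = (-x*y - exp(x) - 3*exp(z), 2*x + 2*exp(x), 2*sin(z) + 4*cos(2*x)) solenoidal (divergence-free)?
No, ∇·F = -y - exp(x) + 2*cos(z)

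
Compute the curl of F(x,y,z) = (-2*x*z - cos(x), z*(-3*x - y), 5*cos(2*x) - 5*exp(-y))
(3*x + y + 5*exp(-y), -2*x + 10*sin(2*x), -3*z)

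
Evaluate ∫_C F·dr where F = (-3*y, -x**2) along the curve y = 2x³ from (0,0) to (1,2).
-27/10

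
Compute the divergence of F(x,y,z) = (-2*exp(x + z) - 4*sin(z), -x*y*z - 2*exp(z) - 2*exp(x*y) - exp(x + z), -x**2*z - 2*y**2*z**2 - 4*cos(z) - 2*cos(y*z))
-x**2 - x*z - 2*x*exp(x*y) - 4*y**2*z + 2*y*sin(y*z) - 2*exp(x + z) + 4*sin(z)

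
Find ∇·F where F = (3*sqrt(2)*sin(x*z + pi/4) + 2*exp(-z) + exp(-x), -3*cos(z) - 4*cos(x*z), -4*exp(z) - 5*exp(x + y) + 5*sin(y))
3*sqrt(2)*z*cos(x*z + pi/4) - 4*exp(z) - exp(-x)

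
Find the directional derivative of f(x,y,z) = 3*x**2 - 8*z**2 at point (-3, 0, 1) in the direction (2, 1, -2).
-4/3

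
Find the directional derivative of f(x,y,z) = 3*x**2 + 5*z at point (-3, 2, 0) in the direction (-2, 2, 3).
3*sqrt(17)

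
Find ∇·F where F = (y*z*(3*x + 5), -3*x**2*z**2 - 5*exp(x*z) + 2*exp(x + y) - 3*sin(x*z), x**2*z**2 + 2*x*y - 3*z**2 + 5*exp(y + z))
2*x**2*z + 3*y*z - 6*z + 2*exp(x + y) + 5*exp(y + z)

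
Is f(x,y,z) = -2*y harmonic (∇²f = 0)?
Yes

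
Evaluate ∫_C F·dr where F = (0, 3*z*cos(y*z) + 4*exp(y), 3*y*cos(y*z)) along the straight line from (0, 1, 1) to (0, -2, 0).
-4*E - 3*sin(1) + 4*exp(-2)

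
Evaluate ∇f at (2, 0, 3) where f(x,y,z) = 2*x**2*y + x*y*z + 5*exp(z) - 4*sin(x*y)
(0, 6, 5*exp(3))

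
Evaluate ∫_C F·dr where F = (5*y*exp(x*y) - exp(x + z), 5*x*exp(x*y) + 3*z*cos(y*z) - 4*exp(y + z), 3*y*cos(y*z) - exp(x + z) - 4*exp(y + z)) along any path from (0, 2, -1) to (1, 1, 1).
-5*exp(2) - 5 + exp(-1) + 3*sin(1) + 3*sin(2) + 9*E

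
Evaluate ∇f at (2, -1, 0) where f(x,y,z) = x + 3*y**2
(1, -6, 0)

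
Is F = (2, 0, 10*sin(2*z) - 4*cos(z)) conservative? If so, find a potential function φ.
Yes, F is conservative. φ = 2*x - 4*sin(z) - 5*cos(2*z)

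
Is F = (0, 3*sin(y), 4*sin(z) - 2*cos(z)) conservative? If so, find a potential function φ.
Yes, F is conservative. φ = -2*sin(z) - 3*cos(y) - 4*cos(z)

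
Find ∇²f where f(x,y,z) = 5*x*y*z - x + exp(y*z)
(y**2 + z**2)*exp(y*z)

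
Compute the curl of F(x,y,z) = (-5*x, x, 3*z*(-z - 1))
(0, 0, 1)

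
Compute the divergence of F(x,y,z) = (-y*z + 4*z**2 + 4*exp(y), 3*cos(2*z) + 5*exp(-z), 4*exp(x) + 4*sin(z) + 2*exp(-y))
4*cos(z)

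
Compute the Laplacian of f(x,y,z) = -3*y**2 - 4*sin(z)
4*sin(z) - 6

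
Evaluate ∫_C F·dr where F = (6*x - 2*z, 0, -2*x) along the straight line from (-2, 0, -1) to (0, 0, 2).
-8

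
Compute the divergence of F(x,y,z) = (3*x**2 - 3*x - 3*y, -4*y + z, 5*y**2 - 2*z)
6*x - 9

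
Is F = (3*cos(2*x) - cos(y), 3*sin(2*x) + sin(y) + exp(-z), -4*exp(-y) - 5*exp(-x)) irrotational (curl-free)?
No, ∇×F = (exp(-z) + 4*exp(-y), -5*exp(-x), -sin(y) + 6*cos(2*x))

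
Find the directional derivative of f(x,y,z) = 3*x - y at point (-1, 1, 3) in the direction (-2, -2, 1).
-4/3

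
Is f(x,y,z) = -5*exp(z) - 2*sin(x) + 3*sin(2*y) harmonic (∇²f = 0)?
No, ∇²f = -5*exp(z) + 2*sin(x) - 12*sin(2*y)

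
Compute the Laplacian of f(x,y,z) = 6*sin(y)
-6*sin(y)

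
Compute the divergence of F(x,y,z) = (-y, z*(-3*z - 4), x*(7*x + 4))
0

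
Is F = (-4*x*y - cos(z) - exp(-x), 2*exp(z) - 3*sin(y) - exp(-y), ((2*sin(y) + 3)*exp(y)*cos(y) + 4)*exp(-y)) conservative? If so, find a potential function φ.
No, ∇×F = (-2*exp(z) - 4*sin(y)**2 - 3*sin(y) + 2 - 4*exp(-y), sin(z), 4*x) ≠ 0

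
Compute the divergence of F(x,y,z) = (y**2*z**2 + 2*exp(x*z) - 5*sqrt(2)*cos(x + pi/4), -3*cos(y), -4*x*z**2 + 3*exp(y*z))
-8*x*z + 3*y*exp(y*z) + 2*z*exp(x*z) + 3*sin(y) + 5*sqrt(2)*sin(x + pi/4)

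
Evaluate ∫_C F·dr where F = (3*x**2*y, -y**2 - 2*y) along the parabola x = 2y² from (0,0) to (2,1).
116/21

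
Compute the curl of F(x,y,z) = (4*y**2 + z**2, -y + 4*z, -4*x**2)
(-4, 8*x + 2*z, -8*y)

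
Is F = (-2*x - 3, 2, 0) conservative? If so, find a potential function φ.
Yes, F is conservative. φ = -x**2 - 3*x + 2*y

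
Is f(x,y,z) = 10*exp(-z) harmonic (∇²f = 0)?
No, ∇²f = 10*exp(-z)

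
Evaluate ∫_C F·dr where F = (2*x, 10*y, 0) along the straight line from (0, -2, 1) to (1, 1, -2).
-14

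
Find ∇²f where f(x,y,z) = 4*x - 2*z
0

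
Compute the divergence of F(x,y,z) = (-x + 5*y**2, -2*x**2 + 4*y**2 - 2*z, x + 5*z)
8*y + 4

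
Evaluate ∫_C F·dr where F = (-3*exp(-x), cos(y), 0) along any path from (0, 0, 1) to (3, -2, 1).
-3 - sin(2) + 3*exp(-3)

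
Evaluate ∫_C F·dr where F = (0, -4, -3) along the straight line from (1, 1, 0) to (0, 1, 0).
0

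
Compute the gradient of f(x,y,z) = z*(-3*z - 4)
(0, 0, -6*z - 4)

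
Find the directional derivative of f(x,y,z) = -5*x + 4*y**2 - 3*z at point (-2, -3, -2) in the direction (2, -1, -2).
20/3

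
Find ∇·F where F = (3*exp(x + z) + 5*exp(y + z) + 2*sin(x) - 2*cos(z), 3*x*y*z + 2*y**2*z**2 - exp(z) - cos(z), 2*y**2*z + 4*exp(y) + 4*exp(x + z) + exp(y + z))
3*x*z + 2*y**2 + 4*y*z**2 + 7*exp(x + z) + exp(y + z) + 2*cos(x)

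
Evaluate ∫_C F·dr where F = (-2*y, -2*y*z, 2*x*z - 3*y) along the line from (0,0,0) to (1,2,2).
-32/3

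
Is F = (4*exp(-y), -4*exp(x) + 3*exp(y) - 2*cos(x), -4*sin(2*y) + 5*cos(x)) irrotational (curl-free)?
No, ∇×F = (-8*cos(2*y), 5*sin(x), -4*exp(x) + 2*sin(x) + 4*exp(-y))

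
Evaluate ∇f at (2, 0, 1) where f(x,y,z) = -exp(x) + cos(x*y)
(-exp(2), 0, 0)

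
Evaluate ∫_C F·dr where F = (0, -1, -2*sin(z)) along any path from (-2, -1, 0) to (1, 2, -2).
-5 + 2*cos(2)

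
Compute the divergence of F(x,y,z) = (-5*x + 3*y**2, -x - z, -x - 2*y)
-5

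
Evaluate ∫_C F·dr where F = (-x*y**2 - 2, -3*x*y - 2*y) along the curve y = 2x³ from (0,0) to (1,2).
-163/14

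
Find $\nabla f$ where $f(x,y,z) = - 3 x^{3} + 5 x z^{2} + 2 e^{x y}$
(-9*x**2 + 2*y*exp(x*y) + 5*z**2, 2*x*exp(x*y), 10*x*z)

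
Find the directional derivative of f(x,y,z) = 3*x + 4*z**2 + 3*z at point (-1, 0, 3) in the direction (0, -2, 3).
81*sqrt(13)/13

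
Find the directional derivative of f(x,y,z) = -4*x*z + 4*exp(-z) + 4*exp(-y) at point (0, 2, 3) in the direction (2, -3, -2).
4*sqrt(17)*(-6*exp(3) + 2 + 3*E)*exp(-3)/17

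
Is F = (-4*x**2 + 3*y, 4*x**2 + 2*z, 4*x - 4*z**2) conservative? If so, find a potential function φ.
No, ∇×F = (-2, -4, 8*x - 3) ≠ 0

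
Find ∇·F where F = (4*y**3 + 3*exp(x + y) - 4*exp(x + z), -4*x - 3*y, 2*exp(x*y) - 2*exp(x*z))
-2*x*exp(x*z) + 3*exp(x + y) - 4*exp(x + z) - 3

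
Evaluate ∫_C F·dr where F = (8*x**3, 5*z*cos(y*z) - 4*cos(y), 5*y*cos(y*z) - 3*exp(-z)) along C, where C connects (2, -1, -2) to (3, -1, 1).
-3*exp(2) - 5*sin(2) - 5*sin(1) + 3*exp(-1) + 130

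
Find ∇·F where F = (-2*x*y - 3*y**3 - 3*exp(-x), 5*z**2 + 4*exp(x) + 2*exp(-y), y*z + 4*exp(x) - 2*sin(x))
-y - 2*exp(-y) + 3*exp(-x)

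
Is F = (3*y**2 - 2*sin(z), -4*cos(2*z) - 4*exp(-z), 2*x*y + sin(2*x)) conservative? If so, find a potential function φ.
No, ∇×F = (2*x - 8*sin(2*z) - 4*exp(-z), -2*y - 2*cos(2*x) - 2*cos(z), -6*y) ≠ 0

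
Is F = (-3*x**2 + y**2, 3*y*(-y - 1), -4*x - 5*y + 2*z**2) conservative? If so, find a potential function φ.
No, ∇×F = (-5, 4, -2*y) ≠ 0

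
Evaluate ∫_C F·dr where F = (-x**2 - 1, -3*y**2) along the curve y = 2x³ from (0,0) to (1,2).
-28/3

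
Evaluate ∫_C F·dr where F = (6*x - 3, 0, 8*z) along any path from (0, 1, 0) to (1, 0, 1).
4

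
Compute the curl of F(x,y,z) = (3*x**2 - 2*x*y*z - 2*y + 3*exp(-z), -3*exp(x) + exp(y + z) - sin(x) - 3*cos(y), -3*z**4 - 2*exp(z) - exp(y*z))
(-z*exp(y*z) - exp(y + z), -2*x*y - 3*exp(-z), 2*x*z - 3*exp(x) - cos(x) + 2)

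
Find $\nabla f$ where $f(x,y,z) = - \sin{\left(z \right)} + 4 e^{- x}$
(-4*exp(-x), 0, -cos(z))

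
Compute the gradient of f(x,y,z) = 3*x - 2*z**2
(3, 0, -4*z)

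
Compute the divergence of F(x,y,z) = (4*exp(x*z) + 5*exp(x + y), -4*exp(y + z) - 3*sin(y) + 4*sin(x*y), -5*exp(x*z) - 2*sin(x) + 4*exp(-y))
-5*x*exp(x*z) + 4*x*cos(x*y) + 4*z*exp(x*z) + 5*exp(x + y) - 4*exp(y + z) - 3*cos(y)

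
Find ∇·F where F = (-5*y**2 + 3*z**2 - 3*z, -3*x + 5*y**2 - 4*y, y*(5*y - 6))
10*y - 4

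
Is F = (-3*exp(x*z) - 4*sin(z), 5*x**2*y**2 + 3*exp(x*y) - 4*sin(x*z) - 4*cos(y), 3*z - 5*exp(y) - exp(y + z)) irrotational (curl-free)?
No, ∇×F = (4*x*cos(x*z) - 5*exp(y) - exp(y + z), -3*x*exp(x*z) - 4*cos(z), 10*x*y**2 + 3*y*exp(x*y) - 4*z*cos(x*z))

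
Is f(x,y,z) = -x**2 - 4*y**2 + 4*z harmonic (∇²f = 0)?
No, ∇²f = -10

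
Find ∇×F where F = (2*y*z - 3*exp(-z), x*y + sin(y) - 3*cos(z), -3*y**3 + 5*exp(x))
(-9*y**2 - 3*sin(z), 2*y - 5*exp(x) + 3*exp(-z), y - 2*z)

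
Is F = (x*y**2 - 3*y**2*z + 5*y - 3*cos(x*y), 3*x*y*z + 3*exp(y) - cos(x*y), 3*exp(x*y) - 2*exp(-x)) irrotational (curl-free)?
No, ∇×F = (3*x*(-y + exp(x*y)), (3*y*(-y - exp(x*y))*exp(x) - 2)*exp(-x), -2*x*y - 3*x*sin(x*y) + 9*y*z + y*sin(x*y) - 5)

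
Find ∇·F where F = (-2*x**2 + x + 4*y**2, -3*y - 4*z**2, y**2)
-4*x - 2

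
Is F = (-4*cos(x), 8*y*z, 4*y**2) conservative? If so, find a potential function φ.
Yes, F is conservative. φ = 4*y**2*z - 4*sin(x)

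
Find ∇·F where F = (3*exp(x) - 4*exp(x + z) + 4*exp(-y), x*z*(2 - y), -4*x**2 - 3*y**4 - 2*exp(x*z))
-x*z - 2*x*exp(x*z) + 3*exp(x) - 4*exp(x + z)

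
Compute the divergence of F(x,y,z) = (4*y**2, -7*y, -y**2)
-7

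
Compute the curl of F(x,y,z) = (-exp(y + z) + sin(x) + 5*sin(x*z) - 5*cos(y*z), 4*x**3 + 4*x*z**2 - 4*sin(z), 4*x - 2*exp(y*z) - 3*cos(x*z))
(-8*x*z - 2*z*exp(y*z) + 4*cos(z), 5*x*cos(x*z) + 5*y*sin(y*z) - 3*z*sin(x*z) - exp(y + z) - 4, 12*x**2 + 4*z**2 - 5*z*sin(y*z) + exp(y + z))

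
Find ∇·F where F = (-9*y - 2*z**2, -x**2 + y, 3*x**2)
1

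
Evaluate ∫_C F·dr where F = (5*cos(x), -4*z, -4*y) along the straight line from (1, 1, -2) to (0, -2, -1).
-16 - 5*sin(1)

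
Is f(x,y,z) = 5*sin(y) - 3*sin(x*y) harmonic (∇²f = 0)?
No, ∇²f = 3*x**2*sin(x*y) + 3*y**2*sin(x*y) - 5*sin(y)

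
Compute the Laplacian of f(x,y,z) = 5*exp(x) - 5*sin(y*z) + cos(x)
5*y**2*sin(y*z) + 5*z**2*sin(y*z) + 5*exp(x) - cos(x)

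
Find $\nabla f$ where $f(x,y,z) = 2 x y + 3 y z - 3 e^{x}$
(2*y - 3*exp(x), 2*x + 3*z, 3*y)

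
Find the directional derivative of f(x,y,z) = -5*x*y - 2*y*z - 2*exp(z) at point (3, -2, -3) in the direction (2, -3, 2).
sqrt(17)*(-4 + 55*exp(3))*exp(-3)/17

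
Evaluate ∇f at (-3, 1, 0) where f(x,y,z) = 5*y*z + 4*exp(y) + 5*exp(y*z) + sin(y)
(0, cos(1) + 4*E, 10)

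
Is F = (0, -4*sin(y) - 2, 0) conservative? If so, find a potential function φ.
Yes, F is conservative. φ = -2*y + 4*cos(y)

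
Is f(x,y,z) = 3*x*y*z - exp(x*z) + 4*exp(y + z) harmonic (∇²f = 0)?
No, ∇²f = -x**2*exp(x*z) - z**2*exp(x*z) + 8*exp(y + z)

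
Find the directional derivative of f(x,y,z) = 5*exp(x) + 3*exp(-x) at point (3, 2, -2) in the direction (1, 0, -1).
sqrt(2)*(-3 + 5*exp(6))*exp(-3)/2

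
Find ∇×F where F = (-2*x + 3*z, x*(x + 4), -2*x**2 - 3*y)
(-3, 4*x + 3, 2*x + 4)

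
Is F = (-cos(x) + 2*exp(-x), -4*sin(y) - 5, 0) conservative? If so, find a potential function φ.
Yes, F is conservative. φ = -5*y - sin(x) + 4*cos(y) - 2*exp(-x)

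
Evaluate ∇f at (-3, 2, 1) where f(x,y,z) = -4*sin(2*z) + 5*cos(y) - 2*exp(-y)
(0, -5*sin(2) + 2*exp(-2), -8*cos(2))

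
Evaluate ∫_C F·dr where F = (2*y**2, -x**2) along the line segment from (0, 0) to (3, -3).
27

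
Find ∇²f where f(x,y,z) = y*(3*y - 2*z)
6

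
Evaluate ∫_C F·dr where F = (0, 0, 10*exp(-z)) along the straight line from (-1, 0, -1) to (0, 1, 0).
-10 + 10*E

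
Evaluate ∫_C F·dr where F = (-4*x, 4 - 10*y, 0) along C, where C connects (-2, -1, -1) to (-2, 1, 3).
8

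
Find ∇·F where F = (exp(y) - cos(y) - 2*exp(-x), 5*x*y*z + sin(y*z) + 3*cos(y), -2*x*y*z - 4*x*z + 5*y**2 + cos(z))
-2*x*y + 5*x*z - 4*x + z*cos(y*z) - 3*sin(y) - sin(z) + 2*exp(-x)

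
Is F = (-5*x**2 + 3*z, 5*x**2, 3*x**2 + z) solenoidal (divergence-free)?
No, ∇·F = 1 - 10*x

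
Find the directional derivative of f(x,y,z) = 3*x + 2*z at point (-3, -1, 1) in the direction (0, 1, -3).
-3*sqrt(10)/5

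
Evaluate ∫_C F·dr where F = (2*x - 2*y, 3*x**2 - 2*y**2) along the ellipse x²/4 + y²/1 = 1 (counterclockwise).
4*pi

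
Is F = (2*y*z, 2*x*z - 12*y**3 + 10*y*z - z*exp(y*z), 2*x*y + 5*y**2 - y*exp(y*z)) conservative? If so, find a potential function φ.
Yes, F is conservative. φ = 2*x*y*z - 3*y**4 + 5*y**2*z - exp(y*z)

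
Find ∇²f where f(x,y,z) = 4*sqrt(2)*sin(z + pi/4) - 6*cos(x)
-4*sqrt(2)*sin(z + pi/4) + 6*cos(x)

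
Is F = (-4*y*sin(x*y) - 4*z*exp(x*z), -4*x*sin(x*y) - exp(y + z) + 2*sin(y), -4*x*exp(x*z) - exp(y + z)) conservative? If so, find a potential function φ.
Yes, F is conservative. φ = -4*exp(x*z) - exp(y + z) - 2*cos(y) + 4*cos(x*y)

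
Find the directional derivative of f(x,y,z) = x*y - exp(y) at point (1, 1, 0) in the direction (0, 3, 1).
3*sqrt(10)*(1 - E)/10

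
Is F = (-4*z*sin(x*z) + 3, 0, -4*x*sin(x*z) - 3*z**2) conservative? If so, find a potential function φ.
Yes, F is conservative. φ = 3*x - z**3 + 4*cos(x*z)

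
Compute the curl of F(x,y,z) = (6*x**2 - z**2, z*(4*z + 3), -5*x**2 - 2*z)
(-8*z - 3, 10*x - 2*z, 0)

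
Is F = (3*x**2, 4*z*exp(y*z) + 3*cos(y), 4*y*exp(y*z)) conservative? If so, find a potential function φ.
Yes, F is conservative. φ = x**3 + 4*exp(y*z) + 3*sin(y)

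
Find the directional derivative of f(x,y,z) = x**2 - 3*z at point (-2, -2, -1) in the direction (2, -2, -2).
-sqrt(3)/3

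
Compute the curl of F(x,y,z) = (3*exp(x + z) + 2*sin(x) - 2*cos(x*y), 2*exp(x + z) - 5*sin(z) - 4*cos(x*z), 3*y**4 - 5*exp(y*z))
(-4*x*sin(x*z) + 12*y**3 - 5*z*exp(y*z) - 2*exp(x + z) + 5*cos(z), 3*exp(x + z), -2*x*sin(x*y) + 4*z*sin(x*z) + 2*exp(x + z))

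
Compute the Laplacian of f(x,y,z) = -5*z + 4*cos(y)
-4*cos(y)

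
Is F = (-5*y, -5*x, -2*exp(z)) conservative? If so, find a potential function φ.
Yes, F is conservative. φ = -5*x*y - 2*exp(z)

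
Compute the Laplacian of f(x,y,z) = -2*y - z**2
-2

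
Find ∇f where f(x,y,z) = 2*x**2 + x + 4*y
(4*x + 1, 4, 0)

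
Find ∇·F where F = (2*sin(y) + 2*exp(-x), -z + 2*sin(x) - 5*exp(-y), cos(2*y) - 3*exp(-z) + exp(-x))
3*exp(-z) + 5*exp(-y) - 2*exp(-x)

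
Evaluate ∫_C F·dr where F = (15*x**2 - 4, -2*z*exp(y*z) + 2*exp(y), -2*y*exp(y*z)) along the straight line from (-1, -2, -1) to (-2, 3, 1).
-31 + 4*sinh(2)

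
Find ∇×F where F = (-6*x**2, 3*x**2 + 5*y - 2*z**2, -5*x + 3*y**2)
(6*y + 4*z, 5, 6*x)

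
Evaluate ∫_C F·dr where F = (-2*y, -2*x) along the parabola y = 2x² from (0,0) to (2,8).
-32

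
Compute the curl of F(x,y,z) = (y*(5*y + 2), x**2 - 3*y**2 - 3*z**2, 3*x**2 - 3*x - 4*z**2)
(6*z, 3 - 6*x, 2*x - 10*y - 2)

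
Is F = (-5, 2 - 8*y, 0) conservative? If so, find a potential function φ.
Yes, F is conservative. φ = -5*x - 4*y**2 + 2*y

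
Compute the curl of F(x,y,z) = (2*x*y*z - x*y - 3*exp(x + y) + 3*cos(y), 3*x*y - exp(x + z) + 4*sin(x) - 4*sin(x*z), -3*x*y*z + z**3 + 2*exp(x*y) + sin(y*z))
(-3*x*z + 2*x*exp(x*y) + 4*x*cos(x*z) + z*cos(y*z) + exp(x + z), y*(2*x + 3*z - 2*exp(x*y)), -2*x*z + x + 3*y - 4*z*cos(x*z) + 3*exp(x + y) - exp(x + z) + 3*sin(y) + 4*cos(x))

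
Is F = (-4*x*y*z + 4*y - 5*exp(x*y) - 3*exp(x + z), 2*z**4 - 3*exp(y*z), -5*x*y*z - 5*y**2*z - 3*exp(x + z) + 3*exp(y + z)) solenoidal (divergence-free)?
No, ∇·F = -5*x*y - 5*y**2 - 4*y*z - 5*y*exp(x*y) - 3*z*exp(y*z) - 6*exp(x + z) + 3*exp(y + z)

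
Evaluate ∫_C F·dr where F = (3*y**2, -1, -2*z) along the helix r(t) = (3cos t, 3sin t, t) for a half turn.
-108 - pi**2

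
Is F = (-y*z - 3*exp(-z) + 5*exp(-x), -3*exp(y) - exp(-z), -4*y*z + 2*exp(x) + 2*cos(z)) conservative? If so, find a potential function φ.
No, ∇×F = (-4*z - exp(-z), -y - 2*exp(x) + 3*exp(-z), z) ≠ 0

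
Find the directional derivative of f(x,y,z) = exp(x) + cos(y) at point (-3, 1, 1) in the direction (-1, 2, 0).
-sqrt(5)*(1 + 2*exp(3)*sin(1))*exp(-3)/5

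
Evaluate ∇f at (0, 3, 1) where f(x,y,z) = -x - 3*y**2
(-1, -18, 0)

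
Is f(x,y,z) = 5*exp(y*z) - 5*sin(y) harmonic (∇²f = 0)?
No, ∇²f = 5*y**2*exp(y*z) + 5*z**2*exp(y*z) + 5*sin(y)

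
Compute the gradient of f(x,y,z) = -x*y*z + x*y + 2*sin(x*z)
(-y*z + y + 2*z*cos(x*z), x*(1 - z), x*(-y + 2*cos(x*z)))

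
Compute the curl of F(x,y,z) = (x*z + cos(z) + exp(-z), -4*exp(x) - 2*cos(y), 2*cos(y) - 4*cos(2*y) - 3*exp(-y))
(16*sin(y)*cos(y) - 2*sin(y) + 3*exp(-y), x - sin(z) - exp(-z), -4*exp(x))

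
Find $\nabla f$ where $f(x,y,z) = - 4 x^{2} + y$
(-8*x, 1, 0)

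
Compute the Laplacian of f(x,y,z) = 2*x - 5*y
0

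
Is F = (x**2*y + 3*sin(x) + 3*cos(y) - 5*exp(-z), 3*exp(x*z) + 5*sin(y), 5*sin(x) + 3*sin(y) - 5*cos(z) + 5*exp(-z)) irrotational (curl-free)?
No, ∇×F = (-3*x*exp(x*z) + 3*cos(y), -5*cos(x) + 5*exp(-z), -x**2 + 3*z*exp(x*z) + 3*sin(y))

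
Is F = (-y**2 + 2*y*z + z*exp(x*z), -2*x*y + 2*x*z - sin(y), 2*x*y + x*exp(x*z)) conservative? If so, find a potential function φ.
Yes, F is conservative. φ = -x*y**2 + 2*x*y*z + exp(x*z) + cos(y)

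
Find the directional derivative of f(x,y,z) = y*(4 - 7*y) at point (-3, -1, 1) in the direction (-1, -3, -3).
-54*sqrt(19)/19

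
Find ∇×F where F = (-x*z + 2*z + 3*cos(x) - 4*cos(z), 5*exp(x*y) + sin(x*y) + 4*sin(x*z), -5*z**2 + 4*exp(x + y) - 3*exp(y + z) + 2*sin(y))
(-4*x*cos(x*z) + 4*exp(x + y) - 3*exp(y + z) + 2*cos(y), -x - 4*exp(x + y) + 4*sin(z) + 2, 5*y*exp(x*y) + y*cos(x*y) + 4*z*cos(x*z))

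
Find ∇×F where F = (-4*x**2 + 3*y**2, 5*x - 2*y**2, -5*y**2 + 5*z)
(-10*y, 0, 5 - 6*y)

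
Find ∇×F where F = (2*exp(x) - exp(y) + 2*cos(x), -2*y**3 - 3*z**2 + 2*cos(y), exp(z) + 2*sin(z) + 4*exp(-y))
(6*z - 4*exp(-y), 0, exp(y))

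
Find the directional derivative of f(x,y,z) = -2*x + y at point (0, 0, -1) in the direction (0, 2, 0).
1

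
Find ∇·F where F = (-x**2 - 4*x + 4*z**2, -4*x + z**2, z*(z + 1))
-2*x + 2*z - 3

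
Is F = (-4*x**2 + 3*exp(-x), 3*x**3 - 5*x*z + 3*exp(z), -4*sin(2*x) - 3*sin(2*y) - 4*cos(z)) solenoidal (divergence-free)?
No, ∇·F = -8*x + 4*sin(z) - 3*exp(-x)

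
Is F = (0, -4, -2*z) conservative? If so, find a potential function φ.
Yes, F is conservative. φ = -4*y - z**2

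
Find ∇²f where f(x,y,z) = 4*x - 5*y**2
-10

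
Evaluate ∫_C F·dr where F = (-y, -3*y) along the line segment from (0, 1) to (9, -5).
-18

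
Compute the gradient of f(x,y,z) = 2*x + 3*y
(2, 3, 0)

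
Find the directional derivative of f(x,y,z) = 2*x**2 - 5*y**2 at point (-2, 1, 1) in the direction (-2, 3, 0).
-14*sqrt(13)/13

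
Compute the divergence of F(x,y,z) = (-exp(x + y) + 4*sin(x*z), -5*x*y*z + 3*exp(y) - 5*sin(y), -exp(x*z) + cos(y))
-5*x*z - x*exp(x*z) + 4*z*cos(x*z) + 3*exp(y) - exp(x + y) - 5*cos(y)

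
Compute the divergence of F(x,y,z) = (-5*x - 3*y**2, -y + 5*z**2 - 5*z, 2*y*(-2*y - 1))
-6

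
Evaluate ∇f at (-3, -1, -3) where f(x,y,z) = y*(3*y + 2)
(0, -4, 0)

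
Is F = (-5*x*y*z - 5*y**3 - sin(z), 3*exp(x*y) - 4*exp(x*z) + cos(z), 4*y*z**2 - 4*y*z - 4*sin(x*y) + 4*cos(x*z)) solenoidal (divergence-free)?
No, ∇·F = 3*x*exp(x*y) - 4*x*sin(x*z) + 3*y*z - 4*y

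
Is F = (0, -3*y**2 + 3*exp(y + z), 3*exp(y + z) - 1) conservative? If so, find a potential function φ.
Yes, F is conservative. φ = -y**3 - z + 3*exp(y + z)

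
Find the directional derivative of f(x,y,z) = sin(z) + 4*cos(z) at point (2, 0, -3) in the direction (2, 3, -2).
-2*sqrt(17)*(cos(3) + 4*sin(3))/17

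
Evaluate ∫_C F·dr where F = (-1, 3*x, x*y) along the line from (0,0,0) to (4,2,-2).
8/3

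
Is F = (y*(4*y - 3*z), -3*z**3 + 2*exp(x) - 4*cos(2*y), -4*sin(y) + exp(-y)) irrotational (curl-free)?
No, ∇×F = (9*z**2 - 4*cos(y) - exp(-y), -3*y, -8*y + 3*z + 2*exp(x))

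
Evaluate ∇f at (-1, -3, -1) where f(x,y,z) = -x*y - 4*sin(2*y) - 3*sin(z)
(3, 1 - 8*cos(6), -3*cos(1))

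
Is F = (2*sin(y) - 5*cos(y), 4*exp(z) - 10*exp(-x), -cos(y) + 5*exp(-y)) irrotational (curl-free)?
No, ∇×F = (-4*exp(z) + sin(y) - 5*exp(-y), 0, -5*sin(y) - 2*cos(y) + 10*exp(-x))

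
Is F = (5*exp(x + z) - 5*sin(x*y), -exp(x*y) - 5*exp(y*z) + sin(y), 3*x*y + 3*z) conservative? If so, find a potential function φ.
No, ∇×F = (3*x + 5*y*exp(y*z), -3*y + 5*exp(x + z), 5*x*cos(x*y) - y*exp(x*y)) ≠ 0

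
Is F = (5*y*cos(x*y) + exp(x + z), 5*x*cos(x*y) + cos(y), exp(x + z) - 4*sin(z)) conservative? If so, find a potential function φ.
Yes, F is conservative. φ = exp(x + z) + sin(y) + 5*sin(x*y) + 4*cos(z)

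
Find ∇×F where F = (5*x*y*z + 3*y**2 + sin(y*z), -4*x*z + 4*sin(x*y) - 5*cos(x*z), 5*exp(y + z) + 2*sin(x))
(-5*x*sin(x*z) + 4*x + 5*exp(y + z), 5*x*y + y*cos(y*z) - 2*cos(x), -5*x*z + 4*y*cos(x*y) - 6*y + 5*z*sin(x*z) - z*cos(y*z) - 4*z)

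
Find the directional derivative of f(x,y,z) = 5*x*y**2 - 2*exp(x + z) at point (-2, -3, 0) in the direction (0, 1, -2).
sqrt(5)*(4/5 + 12*exp(2))*exp(-2)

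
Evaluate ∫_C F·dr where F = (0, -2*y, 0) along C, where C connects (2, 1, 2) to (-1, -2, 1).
-3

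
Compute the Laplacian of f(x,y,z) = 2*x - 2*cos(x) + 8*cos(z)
2*cos(x) - 8*cos(z)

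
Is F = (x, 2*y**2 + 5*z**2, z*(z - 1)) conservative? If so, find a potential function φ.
No, ∇×F = (-10*z, 0, 0) ≠ 0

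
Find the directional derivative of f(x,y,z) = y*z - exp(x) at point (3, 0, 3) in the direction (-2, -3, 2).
sqrt(17)*(-9 + 2*exp(3))/17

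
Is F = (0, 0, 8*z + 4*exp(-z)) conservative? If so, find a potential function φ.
Yes, F is conservative. φ = 4*z**2 - 4*exp(-z)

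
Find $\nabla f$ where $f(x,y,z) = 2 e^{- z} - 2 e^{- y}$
(0, 2*exp(-y), -2*exp(-z))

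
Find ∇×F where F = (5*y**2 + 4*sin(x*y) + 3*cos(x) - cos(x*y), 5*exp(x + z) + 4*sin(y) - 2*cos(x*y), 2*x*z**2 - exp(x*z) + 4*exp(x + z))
(-5*exp(x + z), -2*z**2 + z*exp(x*z) - 4*exp(x + z), -x*sin(x*y) - 4*x*cos(x*y) + 2*y*sin(x*y) - 10*y + 5*exp(x + z))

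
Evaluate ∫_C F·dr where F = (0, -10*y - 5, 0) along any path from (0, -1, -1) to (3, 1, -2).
-10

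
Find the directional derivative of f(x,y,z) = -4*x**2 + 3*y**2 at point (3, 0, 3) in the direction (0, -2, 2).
0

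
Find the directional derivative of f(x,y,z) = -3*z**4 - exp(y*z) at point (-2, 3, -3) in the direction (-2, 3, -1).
6*sqrt(14)*(1 - 27*exp(9))*exp(-9)/7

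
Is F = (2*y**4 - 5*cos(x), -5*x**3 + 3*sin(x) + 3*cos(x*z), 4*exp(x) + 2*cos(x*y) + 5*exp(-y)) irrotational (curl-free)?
No, ∇×F = (-2*x*sin(x*y) + 3*x*sin(x*z) - 5*exp(-y), 2*y*sin(x*y) - 4*exp(x), -15*x**2 - 8*y**3 - 3*z*sin(x*z) + 3*cos(x))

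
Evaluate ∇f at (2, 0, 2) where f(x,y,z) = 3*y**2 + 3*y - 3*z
(0, 3, -3)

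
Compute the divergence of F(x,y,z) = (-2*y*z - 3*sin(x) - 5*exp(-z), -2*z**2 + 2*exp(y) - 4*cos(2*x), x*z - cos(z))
x + 2*exp(y) + sin(z) - 3*cos(x)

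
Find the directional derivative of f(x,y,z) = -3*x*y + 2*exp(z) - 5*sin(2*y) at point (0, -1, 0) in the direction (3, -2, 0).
sqrt(13)*(20*cos(2) + 9)/13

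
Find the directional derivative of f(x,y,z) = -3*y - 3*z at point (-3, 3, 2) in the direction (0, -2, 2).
0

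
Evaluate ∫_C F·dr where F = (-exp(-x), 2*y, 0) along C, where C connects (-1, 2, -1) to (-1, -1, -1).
-3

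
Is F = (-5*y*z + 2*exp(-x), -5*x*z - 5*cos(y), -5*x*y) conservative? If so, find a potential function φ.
Yes, F is conservative. φ = -5*x*y*z - 5*sin(y) - 2*exp(-x)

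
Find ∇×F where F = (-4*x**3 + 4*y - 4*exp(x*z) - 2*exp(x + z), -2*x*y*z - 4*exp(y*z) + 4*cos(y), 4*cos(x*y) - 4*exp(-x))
(2*x*y - 4*x*sin(x*y) + 4*y*exp(y*z), -4*x*exp(x*z) + 4*y*sin(x*y) - 2*exp(x + z) - 4*exp(-x), -2*y*z - 4)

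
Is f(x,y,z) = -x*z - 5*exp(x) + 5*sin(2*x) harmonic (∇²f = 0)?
No, ∇²f = -5*exp(x) - 20*sin(2*x)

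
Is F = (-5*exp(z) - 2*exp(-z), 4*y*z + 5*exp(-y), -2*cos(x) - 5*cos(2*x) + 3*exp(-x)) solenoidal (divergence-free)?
No, ∇·F = 4*z - 5*exp(-y)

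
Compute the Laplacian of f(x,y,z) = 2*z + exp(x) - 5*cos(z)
exp(x) + 5*cos(z)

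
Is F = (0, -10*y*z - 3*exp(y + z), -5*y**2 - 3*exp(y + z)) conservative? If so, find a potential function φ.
Yes, F is conservative. φ = -5*y**2*z - 3*exp(y + z)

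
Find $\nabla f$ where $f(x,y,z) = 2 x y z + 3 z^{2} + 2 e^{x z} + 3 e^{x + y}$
(2*y*z + 2*z*exp(x*z) + 3*exp(x + y), 2*x*z + 3*exp(x + y), 2*x*y + 2*x*exp(x*z) + 6*z)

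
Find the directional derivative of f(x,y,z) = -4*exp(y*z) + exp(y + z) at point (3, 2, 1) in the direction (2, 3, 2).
sqrt(17)*(-28 + 5*E)*exp(2)/17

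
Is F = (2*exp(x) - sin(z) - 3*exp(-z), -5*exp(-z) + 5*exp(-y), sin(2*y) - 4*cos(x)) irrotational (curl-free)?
No, ∇×F = (2*cos(2*y) - 5*exp(-z), -4*sin(x) - cos(z) + 3*exp(-z), 0)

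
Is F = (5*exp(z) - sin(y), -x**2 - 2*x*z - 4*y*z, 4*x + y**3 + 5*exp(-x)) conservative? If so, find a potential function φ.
No, ∇×F = (2*x + 3*y**2 + 4*y, 5*exp(z) - 4 + 5*exp(-x), -2*x - 2*z + cos(y)) ≠ 0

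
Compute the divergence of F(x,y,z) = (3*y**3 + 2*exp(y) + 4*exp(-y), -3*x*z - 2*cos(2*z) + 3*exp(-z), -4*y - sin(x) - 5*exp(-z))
5*exp(-z)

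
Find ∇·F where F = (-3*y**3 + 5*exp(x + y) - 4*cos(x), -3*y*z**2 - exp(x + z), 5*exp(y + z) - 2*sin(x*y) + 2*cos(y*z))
-2*y*sin(y*z) - 3*z**2 + 5*exp(x + y) + 5*exp(y + z) + 4*sin(x)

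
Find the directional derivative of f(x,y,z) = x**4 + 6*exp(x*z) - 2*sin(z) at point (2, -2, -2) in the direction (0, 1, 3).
3*sqrt(10)*(6 - exp(4)*cos(2))*exp(-4)/5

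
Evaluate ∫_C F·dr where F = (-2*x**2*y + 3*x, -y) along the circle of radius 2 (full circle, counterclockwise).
8*pi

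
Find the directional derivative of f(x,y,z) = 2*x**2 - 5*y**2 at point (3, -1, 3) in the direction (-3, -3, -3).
-22*sqrt(3)/3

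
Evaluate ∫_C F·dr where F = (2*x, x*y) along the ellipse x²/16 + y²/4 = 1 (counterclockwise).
0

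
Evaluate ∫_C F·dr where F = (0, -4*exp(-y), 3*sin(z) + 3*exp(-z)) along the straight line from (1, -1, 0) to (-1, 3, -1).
-7*E - 3*cos(1) + 4*exp(-3) + 6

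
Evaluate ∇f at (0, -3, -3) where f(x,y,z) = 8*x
(8, 0, 0)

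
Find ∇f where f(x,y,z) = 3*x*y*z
(3*y*z, 3*x*z, 3*x*y)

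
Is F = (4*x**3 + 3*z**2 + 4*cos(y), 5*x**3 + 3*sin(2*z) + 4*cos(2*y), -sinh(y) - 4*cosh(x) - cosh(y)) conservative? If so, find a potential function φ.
No, ∇×F = (-6*cos(2*z) - sinh(y) - cosh(y), 6*z + 4*sinh(x), 15*x**2 + 4*sin(y)) ≠ 0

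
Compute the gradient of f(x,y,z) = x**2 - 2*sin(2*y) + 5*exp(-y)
(2*x, -4*cos(2*y) - 5*exp(-y), 0)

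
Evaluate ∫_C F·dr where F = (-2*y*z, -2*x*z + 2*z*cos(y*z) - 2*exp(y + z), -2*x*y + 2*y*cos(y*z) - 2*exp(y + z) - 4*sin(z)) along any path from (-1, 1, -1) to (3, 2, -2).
-4*cos(1) + 4*cos(2) - 2*sin(4) + 2*sin(1) + 26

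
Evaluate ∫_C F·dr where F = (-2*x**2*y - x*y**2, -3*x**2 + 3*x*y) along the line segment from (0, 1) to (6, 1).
-162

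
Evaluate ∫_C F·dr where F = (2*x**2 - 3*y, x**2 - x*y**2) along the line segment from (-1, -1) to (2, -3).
91/3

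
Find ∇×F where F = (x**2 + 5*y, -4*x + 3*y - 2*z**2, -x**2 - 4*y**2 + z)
(-8*y + 4*z, 2*x, -9)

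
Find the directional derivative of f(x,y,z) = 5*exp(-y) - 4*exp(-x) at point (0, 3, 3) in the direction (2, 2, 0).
sqrt(2)*(-5 + 4*exp(3))*exp(-3)/2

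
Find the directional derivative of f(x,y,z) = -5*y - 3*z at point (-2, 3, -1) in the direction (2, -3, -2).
21*sqrt(17)/17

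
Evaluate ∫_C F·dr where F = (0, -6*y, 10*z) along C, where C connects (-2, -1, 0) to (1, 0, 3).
48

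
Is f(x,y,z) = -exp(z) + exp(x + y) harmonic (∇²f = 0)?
No, ∇²f = -exp(z) + 2*exp(x + y)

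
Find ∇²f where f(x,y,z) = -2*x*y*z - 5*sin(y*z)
5*(y**2 + z**2)*sin(y*z)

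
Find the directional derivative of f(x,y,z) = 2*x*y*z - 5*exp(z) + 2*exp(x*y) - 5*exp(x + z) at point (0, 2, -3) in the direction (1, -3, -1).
sqrt(11)*(5 - 8*exp(3))*exp(-3)/11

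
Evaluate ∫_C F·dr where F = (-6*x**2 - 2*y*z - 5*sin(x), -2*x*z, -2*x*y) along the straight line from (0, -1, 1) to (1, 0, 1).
-7 + 5*cos(1)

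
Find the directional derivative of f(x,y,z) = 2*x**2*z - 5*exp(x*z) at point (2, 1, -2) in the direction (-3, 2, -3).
12*sqrt(22)/11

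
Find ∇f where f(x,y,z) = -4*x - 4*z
(-4, 0, -4)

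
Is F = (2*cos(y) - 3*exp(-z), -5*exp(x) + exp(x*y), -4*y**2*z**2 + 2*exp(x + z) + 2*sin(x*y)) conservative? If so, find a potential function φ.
No, ∇×F = (2*x*cos(x*y) - 8*y*z**2, (-2*(y*cos(x*y) + exp(x + z))*exp(z) + 3)*exp(-z), y*exp(x*y) - 5*exp(x) + 2*sin(y)) ≠ 0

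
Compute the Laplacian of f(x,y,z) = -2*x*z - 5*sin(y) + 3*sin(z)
5*sin(y) - 3*sin(z)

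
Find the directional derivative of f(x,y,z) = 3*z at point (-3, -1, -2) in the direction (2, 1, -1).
-sqrt(6)/2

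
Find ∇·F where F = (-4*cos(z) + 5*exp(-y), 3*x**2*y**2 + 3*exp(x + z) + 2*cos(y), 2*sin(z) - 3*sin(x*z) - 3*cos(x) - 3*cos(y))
6*x**2*y - 3*x*cos(x*z) - 2*sin(y) + 2*cos(z)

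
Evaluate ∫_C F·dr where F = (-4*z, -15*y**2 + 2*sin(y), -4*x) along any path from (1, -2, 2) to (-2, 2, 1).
-64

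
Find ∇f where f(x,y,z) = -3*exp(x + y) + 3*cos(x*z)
(-3*z*sin(x*z) - 3*exp(x + y), -3*exp(x + y), -3*x*sin(x*z))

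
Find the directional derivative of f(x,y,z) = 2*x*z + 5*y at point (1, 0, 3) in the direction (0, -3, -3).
-7*sqrt(2)/2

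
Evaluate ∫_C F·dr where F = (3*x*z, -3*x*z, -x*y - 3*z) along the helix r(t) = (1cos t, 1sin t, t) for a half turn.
3*pi*(1 - 3*pi)/4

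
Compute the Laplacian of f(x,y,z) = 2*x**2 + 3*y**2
10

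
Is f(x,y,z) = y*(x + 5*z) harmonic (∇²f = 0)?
Yes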